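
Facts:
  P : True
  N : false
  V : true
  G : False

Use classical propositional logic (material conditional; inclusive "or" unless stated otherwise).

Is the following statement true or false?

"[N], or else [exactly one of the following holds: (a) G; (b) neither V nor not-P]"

Parsed as N or (G xor (V nor not P))

not P = not True = False
V nor not P = True nor False = False
G xor (V nor not P) = False xor False = False
N or (G xor (V nor not P)) = False or False = False

false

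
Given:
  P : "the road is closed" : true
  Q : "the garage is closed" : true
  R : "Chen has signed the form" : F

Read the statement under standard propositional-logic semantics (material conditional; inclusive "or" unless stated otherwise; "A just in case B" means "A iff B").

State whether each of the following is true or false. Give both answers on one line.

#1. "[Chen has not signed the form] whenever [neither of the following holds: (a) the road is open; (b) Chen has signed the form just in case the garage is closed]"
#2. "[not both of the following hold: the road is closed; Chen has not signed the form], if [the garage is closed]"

#1 true, #2 false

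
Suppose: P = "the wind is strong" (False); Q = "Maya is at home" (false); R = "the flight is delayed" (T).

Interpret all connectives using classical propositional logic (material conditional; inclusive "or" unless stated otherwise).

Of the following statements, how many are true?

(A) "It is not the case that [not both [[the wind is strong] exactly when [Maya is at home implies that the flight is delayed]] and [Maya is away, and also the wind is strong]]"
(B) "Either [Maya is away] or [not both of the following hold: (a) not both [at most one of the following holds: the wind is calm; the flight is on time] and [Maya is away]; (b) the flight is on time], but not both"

(A): Formalization: not ((P iff (Q -> R)) nand (not Q and P))

Q -> R = False -> True = True
P iff (Q -> R) = False iff True = False
not Q = not False = True
not Q and P = True and False = False
(P iff (Q -> R)) nand (not Q and P) = False nand False = True
not ((P iff (Q -> R)) nand (not Q and P)) = not True = False
So (A) is false.

(B): Formalization: not Q xor (((not P nand not R) nand not Q) nand not R)

not Q = not False = True
not P = not False = True
not R = not True = False
not P nand not R = True nand False = True
not Q = not False = True
(not P nand not R) nand not Q = True nand True = False
not R = not True = False
((not P nand not R) nand not Q) nand not R = False nand False = True
not Q xor (((not P nand not R) nand not Q) nand not R) = True xor True = False
So (B) is false.

True statements: 0 (none).

0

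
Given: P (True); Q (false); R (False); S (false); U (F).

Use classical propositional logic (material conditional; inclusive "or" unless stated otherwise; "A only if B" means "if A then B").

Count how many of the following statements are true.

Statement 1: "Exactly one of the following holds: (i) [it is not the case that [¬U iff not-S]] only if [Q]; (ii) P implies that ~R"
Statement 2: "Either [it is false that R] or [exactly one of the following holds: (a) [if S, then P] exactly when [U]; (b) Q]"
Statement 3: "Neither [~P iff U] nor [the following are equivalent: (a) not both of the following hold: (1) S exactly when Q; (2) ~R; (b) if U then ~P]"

Statement 1: This is (not (not U iff not S) -> Q) xor (P -> not R).

not U = not False = True
not S = not False = True
not U iff not S = True iff True = True
not (not U iff not S) = not True = False
not (not U iff not S) -> Q = False -> False = True
not R = not False = True
P -> not R = True -> True = True
(not (not U iff not S) -> Q) xor (P -> not R) = True xor True = False
Thus Statement 1 is false.

Statement 2: This is not R or (((S -> P) iff U) xor Q).

not R = not False = True
S -> P = False -> True = True
(S -> P) iff U = True iff False = False
((S -> P) iff U) xor Q = False xor False = False
not R or (((S -> P) iff U) xor Q) = True or False = True
So Statement 2 is true.

Statement 3: Formalization: (not P iff U) nor (((S iff Q) nand not R) iff (U -> not P))

not P = not True = False
not P iff U = False iff False = True
S iff Q = False iff False = True
not R = not False = True
(S iff Q) nand not R = True nand True = False
not P = not True = False
U -> not P = False -> False = True
((S iff Q) nand not R) iff (U -> not P) = False iff True = False
(not P iff U) nor (((S iff Q) nand not R) iff (U -> not P)) = True nor False = False
Hence Statement 3 is false.

Count: 1.

1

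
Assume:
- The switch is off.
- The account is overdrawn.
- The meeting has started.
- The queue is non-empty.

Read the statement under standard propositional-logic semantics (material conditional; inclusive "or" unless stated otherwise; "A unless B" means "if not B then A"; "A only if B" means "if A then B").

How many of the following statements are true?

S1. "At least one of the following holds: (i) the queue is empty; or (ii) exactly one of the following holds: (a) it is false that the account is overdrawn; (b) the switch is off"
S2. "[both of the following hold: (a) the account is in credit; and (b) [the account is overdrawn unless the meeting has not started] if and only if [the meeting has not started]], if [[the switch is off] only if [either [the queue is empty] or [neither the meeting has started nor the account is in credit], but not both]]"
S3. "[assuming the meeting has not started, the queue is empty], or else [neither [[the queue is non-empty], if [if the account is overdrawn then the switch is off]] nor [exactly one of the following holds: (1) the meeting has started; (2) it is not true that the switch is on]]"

3

Let K = "the queue is empty" (F), H = "the account is overdrawn" (T), P = "the switch is on" (F), V = "the meeting has started" (T).

S1: Parsed as K ∨ (¬H ⊕ ¬P)

¬H = ¬T = F
¬P = ¬F = T
¬H ⊕ ¬P = F ⊕ T = T
K ∨ (¬H ⊕ ¬P) = F ∨ T = T
So S1 is true.

S2: Formalization: (¬P → (K ⊕ (V ↓ ¬H))) → (¬H ∧ ((H ∨ ¬V) ↔ ¬V))

¬P = ¬F = T
¬H = ¬T = F
V ↓ ¬H = T ↓ F = F
K ⊕ (V ↓ ¬H) = F ⊕ F = F
¬P → (K ⊕ (V ↓ ¬H)) = T → F = F
¬H = ¬T = F
¬V = ¬T = F
H ∨ ¬V = T ∨ F = T
¬V = ¬T = F
(H ∨ ¬V) ↔ ¬V = T ↔ F = F
¬H ∧ ((H ∨ ¬V) ↔ ¬V) = F ∧ F = F
(¬P → (K ⊕ (V ↓ ¬H))) → (¬H ∧ ((H ∨ ¬V) ↔ ¬V)) = F → F = T
Hence S2 is true.

S3: In symbols: (¬V → K) ∨ (((H → ¬P) → ¬K) ↓ (V ⊕ ¬P))

¬V = ¬T = F
¬V → K = F → F = T
¬P = ¬F = T
H → ¬P = T → T = T
¬K = ¬F = T
(H → ¬P) → ¬K = T → T = T
¬P = ¬F = T
V ⊕ ¬P = T ⊕ T = F
((H → ¬P) → ¬K) ↓ (V ⊕ ¬P) = T ↓ F = F
(¬V → K) ∨ (((H → ¬P) → ¬K) ↓ (V ⊕ ¬P)) = T ∨ F = T
Hence S3 is true.

True statements: 3.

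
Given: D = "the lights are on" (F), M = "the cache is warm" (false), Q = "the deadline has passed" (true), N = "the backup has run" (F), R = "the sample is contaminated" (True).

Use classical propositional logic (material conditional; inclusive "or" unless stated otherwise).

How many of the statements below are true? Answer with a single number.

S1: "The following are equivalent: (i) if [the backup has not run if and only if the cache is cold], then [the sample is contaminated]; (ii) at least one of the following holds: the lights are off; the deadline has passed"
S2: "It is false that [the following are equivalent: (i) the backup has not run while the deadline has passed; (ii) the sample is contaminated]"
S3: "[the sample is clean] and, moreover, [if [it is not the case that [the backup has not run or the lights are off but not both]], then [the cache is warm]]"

S1: This is ((~N <-> ~M) -> R) <-> (~D | Q).

~N = ~F = T
~M = ~F = T
~N <-> ~M = T <-> T = T
(~N <-> ~M) -> R = T -> T = T
~D = ~F = T
~D | Q = T | T = T
((~N <-> ~M) -> R) <-> (~D | Q) = T <-> T = T
Hence S1 is true.

S2: This is ~((~N & Q) <-> R).

~N = ~F = T
~N & Q = T & T = T
(~N & Q) <-> R = T <-> T = T
~((~N & Q) <-> R) = ~T = F
So S2 is false.

S3: In symbols: ~R & (~(~N xor ~D) -> M)

~R = ~T = F
~N = ~F = T
~D = ~F = T
~N xor ~D = T xor T = F
~(~N xor ~D) = ~F = T
~(~N xor ~D) -> M = T -> F = F
~R & (~(~N xor ~D) -> M) = F & F = F
So S3 is false.

1 of the 3 statements is true (S1).

1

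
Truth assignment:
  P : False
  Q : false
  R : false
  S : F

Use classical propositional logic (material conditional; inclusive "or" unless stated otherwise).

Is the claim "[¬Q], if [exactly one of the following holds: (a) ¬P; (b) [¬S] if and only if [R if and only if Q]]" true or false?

The statement is true.

Values: P=False, S=False, R=False, Q=False.
Parsed as (not P xor (not S iff (R iff Q))) -> not Q

not P = not False = True
not S = not False = True
R iff Q = False iff False = True
not S iff (R iff Q) = True iff True = True
not P xor (not S iff (R iff Q)) = True xor True = False
not Q = not False = True
(not P xor (not S iff (R iff Q))) -> not Q = False -> True = True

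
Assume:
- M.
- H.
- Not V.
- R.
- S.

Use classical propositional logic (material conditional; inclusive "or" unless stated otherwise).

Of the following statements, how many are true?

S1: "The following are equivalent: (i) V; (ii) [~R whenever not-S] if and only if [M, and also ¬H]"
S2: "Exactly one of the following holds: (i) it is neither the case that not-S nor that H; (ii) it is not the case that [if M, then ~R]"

2

S1: Formalization: V ↔ ((¬S → ¬R) ↔ (M ∧ ¬H))

¬S = ¬T = F
¬R = ¬T = F
¬S → ¬R = F → F = T
¬H = ¬T = F
M ∧ ¬H = T ∧ F = F
(¬S → ¬R) ↔ (M ∧ ¬H) = T ↔ F = F
V ↔ ((¬S → ¬R) ↔ (M ∧ ¬H)) = F ↔ F = T
Thus S1 is true.

S2: Formalization: (¬S ↓ H) ⊕ ¬(M → ¬R)

¬S = ¬T = F
¬S ↓ H = F ↓ T = F
¬R = ¬T = F
M → ¬R = T → F = F
¬(M → ¬R) = ¬F = T
(¬S ↓ H) ⊕ ¬(M → ¬R) = F ⊕ T = T
So S2 is true.

2 of the 2 statements are true (S1, S2).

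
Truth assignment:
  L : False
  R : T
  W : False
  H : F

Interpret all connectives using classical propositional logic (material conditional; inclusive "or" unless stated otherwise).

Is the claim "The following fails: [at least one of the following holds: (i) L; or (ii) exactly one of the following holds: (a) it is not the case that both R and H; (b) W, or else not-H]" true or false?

Values: L=F, R=T, H=F, W=F.
Formalization: ~(L | ((R nand H) xor (W | ~H)))

R nand H = T nand F = T
~H = ~F = T
W | ~H = F | T = T
(R nand H) xor (W | ~H) = T xor T = F
L | ((R nand H) xor (W | ~H)) = F | F = F
~(L | ((R nand H) xor (W | ~H))) = ~F = T

The statement is true.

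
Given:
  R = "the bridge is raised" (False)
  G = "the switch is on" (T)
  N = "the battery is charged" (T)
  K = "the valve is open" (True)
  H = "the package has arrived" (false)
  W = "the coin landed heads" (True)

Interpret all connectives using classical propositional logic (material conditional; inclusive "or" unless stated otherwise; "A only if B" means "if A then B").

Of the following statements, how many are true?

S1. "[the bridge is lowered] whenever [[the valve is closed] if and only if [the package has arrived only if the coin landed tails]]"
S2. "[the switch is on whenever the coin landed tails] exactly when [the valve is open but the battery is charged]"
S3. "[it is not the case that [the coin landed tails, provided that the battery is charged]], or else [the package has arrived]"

3

S1: Parsed as (not K iff (H -> not W)) -> not R

not K = not True = False
not W = not True = False
H -> not W = False -> False = True
not K iff (H -> not W) = False iff True = False
not R = not False = True
(not K iff (H -> not W)) -> not R = False -> True = True
Hence S1 is true.

S2: Formalization: (not W -> G) iff (K and N)

not W = not True = False
not W -> G = False -> True = True
K and N = True and True = True
(not W -> G) iff (K and N) = True iff True = True
So S2 is true.

S3: Formalization: not (N -> not W) or H

not W = not True = False
N -> not W = True -> False = False
not (N -> not W) = not False = True
not (N -> not W) or H = True or False = True
So S3 is true.

True statements: 3 (S1, S2, S3).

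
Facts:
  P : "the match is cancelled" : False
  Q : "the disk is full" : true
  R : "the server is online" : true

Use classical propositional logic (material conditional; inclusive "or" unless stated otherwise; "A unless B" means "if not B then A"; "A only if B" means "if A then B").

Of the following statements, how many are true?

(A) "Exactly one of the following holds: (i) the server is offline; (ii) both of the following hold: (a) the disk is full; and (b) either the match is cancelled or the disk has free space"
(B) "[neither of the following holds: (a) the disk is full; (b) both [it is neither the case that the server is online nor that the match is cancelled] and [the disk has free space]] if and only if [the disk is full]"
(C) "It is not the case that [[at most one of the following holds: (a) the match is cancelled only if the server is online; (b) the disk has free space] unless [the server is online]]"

0

(A): Formalization: ¬R ⊕ (Q ∧ (P ∨ ¬Q))

¬R = ¬T = F
¬Q = ¬T = F
P ∨ ¬Q = F ∨ F = F
Q ∧ (P ∨ ¬Q) = T ∧ F = F
¬R ⊕ (Q ∧ (P ∨ ¬Q)) = F ⊕ F = F
Thus (A) is false.

(B): Formalization: (Q ↓ ((R ↓ P) ∧ ¬Q)) ↔ Q

R ↓ P = T ↓ F = F
¬Q = ¬T = F
(R ↓ P) ∧ ¬Q = F ∧ F = F
Q ↓ ((R ↓ P) ∧ ¬Q) = T ↓ F = F
(Q ↓ ((R ↓ P) ∧ ¬Q)) ↔ Q = F ↔ T = F
So (B) is false.

(C): In symbols: ¬(((P → R) ↑ ¬Q) ∨ R)

P → R = F → T = T
¬Q = ¬T = F
(P → R) ↑ ¬Q = T ↑ F = T
((P → R) ↑ ¬Q) ∨ R = T ∨ T = T
¬(((P → R) ↑ ¬Q) ∨ R) = ¬T = F
Thus (C) is false.

0 of the 3 statements are true (none).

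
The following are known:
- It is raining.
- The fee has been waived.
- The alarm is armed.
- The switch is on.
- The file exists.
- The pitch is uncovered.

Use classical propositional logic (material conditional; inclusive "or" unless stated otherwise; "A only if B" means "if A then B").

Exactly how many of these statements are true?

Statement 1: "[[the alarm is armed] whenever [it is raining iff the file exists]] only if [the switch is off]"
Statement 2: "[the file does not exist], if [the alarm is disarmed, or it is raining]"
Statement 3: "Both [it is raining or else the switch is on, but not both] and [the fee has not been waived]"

Let V = "it is raining" (T), N = "the file exists" (T), R = "the alarm is armed" (T), U = "the switch is on" (T), K = "the fee has been waived" (T).

Statement 1: This is ((V <-> N) -> R) -> ~U.

V <-> N = T <-> T = T
(V <-> N) -> R = T -> T = T
~U = ~T = F
((V <-> N) -> R) -> ~U = T -> F = F
So Statement 1 is false.

Statement 2: Parsed as (~R | V) -> ~N

~R = ~T = F
~R | V = F | T = T
~N = ~T = F
(~R | V) -> ~N = T -> F = F
Thus Statement 2 is false.

Statement 3: Parsed as (V xor U) & ~K

V xor U = T xor T = F
~K = ~T = F
(V xor U) & ~K = F & F = F
Thus Statement 3 is false.

0 of the 3 statements are true (none).

0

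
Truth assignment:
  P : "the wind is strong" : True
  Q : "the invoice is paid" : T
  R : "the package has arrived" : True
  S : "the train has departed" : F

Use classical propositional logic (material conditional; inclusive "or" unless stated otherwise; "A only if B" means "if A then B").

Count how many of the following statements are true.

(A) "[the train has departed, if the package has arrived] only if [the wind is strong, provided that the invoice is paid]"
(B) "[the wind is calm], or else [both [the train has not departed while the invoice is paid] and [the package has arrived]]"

(A): Formalization: (R -> S) -> (Q -> P)

R -> S = True -> False = False
Q -> P = True -> True = True
(R -> S) -> (Q -> P) = False -> True = True
Thus (A) is true.

(B): Formalization: not P or ((not S and Q) and R)

not P = not True = False
not S = not False = True
not S and Q = True and True = True
(not S and Q) and R = True and True = True
not P or ((not S and Q) and R) = False or True = True
Thus (B) is true.

Count: 2.

2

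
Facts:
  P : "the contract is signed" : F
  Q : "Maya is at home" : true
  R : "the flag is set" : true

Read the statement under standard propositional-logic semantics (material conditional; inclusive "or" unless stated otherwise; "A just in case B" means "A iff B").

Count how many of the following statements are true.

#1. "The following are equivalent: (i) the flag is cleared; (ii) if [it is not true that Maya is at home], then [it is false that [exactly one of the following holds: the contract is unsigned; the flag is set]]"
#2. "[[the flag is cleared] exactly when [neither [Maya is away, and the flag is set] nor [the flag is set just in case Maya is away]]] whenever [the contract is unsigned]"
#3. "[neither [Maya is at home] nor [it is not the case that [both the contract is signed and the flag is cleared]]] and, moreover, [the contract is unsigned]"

0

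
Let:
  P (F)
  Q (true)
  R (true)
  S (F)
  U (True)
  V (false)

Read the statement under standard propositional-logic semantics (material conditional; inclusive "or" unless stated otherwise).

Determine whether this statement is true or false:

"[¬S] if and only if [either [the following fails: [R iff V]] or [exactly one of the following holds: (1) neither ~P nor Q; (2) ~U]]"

Parsed as not S iff (not (R iff V) or ((not P nor Q) xor not U))

not S = not False = True
R iff V = True iff False = False
not (R iff V) = not False = True
not P = not False = True
not P nor Q = True nor True = False
not U = not True = False
(not P nor Q) xor not U = False xor False = False
not (R iff V) or ((not P nor Q) xor not U) = True or False = True
not S iff (not (R iff V) or ((not P nor Q) xor not U)) = True iff True = True

The statement is true.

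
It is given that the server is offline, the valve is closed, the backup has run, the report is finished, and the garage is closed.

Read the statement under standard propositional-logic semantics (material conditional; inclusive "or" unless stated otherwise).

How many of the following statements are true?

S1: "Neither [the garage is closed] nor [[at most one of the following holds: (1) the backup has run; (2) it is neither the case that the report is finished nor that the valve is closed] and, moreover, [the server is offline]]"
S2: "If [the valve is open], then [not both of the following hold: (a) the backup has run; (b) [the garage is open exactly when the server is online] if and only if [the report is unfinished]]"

1

Let U = "the garage is closed" (True), R = "the backup has run" (True), S = "the report is finished" (True), Q = "the valve is open" (False), P = "the server is online" (False).

S1: This is U nor ((R nand (S nor not Q)) and not P).

not Q = not False = True
S nor not Q = True nor True = False
R nand (S nor not Q) = True nand False = True
not P = not False = True
(R nand (S nor not Q)) and not P = True and True = True
U nor ((R nand (S nor not Q)) and not P) = True nor True = False
Thus S1 is false.

S2: This is Q -> (R nand ((not U iff P) iff not S)).

not U = not True = False
not U iff P = False iff False = True
not S = not True = False
(not U iff P) iff not S = True iff False = False
R nand ((not U iff P) iff not S) = True nand False = True
Q -> (R nand ((not U iff P) iff not S)) = False -> True = True
Hence S2 is true.

True statements: 1.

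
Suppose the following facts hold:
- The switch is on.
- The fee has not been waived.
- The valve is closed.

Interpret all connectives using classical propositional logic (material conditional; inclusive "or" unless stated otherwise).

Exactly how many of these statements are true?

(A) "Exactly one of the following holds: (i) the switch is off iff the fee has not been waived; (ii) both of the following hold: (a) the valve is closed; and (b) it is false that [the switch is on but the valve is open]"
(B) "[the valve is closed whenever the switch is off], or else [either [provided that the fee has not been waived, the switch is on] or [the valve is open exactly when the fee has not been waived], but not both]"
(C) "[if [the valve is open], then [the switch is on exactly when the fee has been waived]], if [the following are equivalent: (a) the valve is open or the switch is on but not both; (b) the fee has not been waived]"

3

Let N = "the switch is on" (True), U = "the fee has been waived" (False), H = "the valve is open" (False).

(A): This is (not N iff not U) xor (not H and not (N and H)).

not N = not True = False
not U = not False = True
not N iff not U = False iff True = False
not H = not False = True
N and H = True and False = False
not (N and H) = not False = True
not H and not (N and H) = True and True = True
(not N iff not U) xor (not H and not (N and H)) = False xor True = True
Hence (A) is true.

(B): Formalization: (not N -> not H) or ((not U -> N) xor (H iff not U))

not N = not True = False
not H = not False = True
not N -> not H = False -> True = True
not U = not False = True
not U -> N = True -> True = True
not U = not False = True
H iff not U = False iff True = False
(not U -> N) xor (H iff not U) = True xor False = True
(not N -> not H) or ((not U -> N) xor (H iff not U)) = True or True = True
So (B) is true.

(C): Formalization: ((H xor N) iff not U) -> (H -> (N iff U))

H xor N = False xor True = True
not U = not False = True
(H xor N) iff not U = True iff True = True
N iff U = True iff False = False
H -> (N iff U) = False -> False = True
((H xor N) iff not U) -> (H -> (N iff U)) = True -> True = True
Hence (C) is true.

Count: 3.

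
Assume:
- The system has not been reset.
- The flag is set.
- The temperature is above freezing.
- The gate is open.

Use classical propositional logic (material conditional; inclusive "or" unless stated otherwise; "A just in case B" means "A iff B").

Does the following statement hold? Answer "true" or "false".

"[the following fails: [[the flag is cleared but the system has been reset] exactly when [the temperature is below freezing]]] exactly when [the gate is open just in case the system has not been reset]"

false

Let N = "the flag is set" (T), S = "the system has been reset" (F), D = "the temperature is below freezing" (F), R = "the gate is open" (T).
Parsed as ¬((¬N ∧ S) ↔ D) ↔ (R ↔ ¬S)

¬N = ¬T = F
¬N ∧ S = F ∧ F = F
(¬N ∧ S) ↔ D = F ↔ F = T
¬((¬N ∧ S) ↔ D) = ¬T = F
¬S = ¬F = T
R ↔ ¬S = T ↔ T = T
¬((¬N ∧ S) ↔ D) ↔ (R ↔ ¬S) = F ↔ T = F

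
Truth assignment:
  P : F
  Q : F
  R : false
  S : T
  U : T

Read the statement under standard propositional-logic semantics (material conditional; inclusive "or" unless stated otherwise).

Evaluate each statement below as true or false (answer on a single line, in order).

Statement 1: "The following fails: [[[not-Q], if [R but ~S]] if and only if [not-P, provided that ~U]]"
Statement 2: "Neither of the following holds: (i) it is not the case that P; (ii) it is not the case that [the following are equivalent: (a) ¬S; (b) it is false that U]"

Statement 1: This is ~(((R & ~S) -> ~Q) <-> (~U -> ~P)).

~S = ~T = F
R & ~S = F & F = F
~Q = ~F = T
(R & ~S) -> ~Q = F -> T = T
~U = ~T = F
~P = ~F = T
~U -> ~P = F -> T = T
((R & ~S) -> ~Q) <-> (~U -> ~P) = T <-> T = T
~(((R & ~S) -> ~Q) <-> (~U -> ~P)) = ~T = F
So Statement 1 is false.

Statement 2: This is ~P nor ~(~S <-> ~U).

~P = ~F = T
~S = ~T = F
~U = ~T = F
~S <-> ~U = F <-> F = T
~(~S <-> ~U) = ~T = F
~P nor ~(~S <-> ~U) = T nor F = F
So Statement 2 is false.

Statement 1 F / Statement 2 F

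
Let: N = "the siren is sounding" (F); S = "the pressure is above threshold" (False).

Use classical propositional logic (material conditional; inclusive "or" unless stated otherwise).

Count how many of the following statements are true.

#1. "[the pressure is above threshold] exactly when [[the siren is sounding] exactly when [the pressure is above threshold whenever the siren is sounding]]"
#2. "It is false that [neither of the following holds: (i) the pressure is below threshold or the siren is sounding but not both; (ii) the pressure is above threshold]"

#1: This is S <-> (N <-> (N -> S)).

N -> S = F -> F = T
N <-> (N -> S) = F <-> T = F
S <-> (N <-> (N -> S)) = F <-> F = T
Hence #1 is true.

#2: Parsed as ~((~S xor N) nor S)

~S = ~F = T
~S xor N = T xor F = T
(~S xor N) nor S = T nor F = F
~((~S xor N) nor S) = ~F = T
Hence #2 is true.

2 of the 2 statements are true (#1, #2).

2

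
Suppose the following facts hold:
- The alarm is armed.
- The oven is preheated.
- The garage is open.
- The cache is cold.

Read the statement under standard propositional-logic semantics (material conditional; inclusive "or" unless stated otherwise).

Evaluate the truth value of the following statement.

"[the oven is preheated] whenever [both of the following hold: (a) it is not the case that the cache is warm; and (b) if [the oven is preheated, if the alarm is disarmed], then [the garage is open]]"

True.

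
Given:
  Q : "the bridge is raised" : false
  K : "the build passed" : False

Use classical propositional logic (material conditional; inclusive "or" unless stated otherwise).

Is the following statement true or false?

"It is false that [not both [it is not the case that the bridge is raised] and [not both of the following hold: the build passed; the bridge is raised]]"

Values: Q=False, K=False.
This is not (not Q nand (K nand Q)).

not Q = not False = True
K nand Q = False nand False = True
not Q nand (K nand Q) = True nand True = False
not (not Q nand (K nand Q)) = not False = True

True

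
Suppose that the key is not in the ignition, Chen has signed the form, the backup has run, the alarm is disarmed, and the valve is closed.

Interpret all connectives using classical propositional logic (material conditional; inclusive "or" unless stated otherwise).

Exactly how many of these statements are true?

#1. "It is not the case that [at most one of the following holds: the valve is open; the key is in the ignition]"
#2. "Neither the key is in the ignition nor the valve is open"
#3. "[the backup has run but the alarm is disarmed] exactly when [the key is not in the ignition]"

2

Let U = "the valve is open" (F), P = "the key is in the ignition" (F), R = "the backup has run" (T), S = "the alarm is armed" (F).

#1: In symbols: ~(U nand P)

U nand P = F nand F = T
~(U nand P) = ~T = F
So #1 is false.

#2: In symbols: P nor U

P nor U = F nor F = T
So #2 is true.

#3: This is (R & ~S) <-> ~P.

~S = ~F = T
R & ~S = T & T = T
~P = ~F = T
(R & ~S) <-> ~P = T <-> T = T
So #3 is true.

Count: 2.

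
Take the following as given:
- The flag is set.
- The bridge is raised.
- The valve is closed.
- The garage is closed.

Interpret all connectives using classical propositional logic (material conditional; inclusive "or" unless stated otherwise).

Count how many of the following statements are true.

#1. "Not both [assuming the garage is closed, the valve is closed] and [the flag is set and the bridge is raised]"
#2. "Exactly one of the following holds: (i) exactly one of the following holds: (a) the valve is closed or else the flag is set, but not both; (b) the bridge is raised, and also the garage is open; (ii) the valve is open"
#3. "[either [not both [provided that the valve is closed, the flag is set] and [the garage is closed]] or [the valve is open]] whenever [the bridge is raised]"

Let Q = "the garage is closed" (True), G = "the valve is open" (False), R = "the flag is set" (True), S = "the bridge is raised" (True).

#1: Parsed as (Q -> not G) nand (R and S)

not G = not False = True
Q -> not G = True -> True = True
R and S = True and True = True
(Q -> not G) nand (R and S) = True nand True = False
Thus #1 is false.

#2: In symbols: ((not G xor R) xor (S and not Q)) xor G

not G = not False = True
not G xor R = True xor True = False
not Q = not True = False
S and not Q = True and False = False
(not G xor R) xor (S and not Q) = False xor False = False
((not G xor R) xor (S and not Q)) xor G = False xor False = False
So #2 is false.

#3: In symbols: S -> (((not G -> R) nand Q) or G)

not G = not False = True
not G -> R = True -> True = True
(not G -> R) nand Q = True nand True = False
((not G -> R) nand Q) or G = False or False = False
S -> (((not G -> R) nand Q) or G) = True -> False = False
So #3 is false.

0 of the 3 statements are true (none).

0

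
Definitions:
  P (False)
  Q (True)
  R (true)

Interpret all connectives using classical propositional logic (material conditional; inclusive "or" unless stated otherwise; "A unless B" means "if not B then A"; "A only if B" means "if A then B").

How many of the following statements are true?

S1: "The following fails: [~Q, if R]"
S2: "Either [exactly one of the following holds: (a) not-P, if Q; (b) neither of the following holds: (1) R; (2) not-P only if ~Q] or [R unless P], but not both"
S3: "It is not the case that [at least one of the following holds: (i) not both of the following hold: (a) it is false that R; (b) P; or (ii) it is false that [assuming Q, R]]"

1

S1: In symbols: ¬(R → ¬Q)

¬Q = ¬T = F
R → ¬Q = T → F = F
¬(R → ¬Q) = ¬F = T
Hence S1 is true.

S2: This is ((Q → ¬P) ⊕ (R ↓ (¬P → ¬Q))) ⊕ (R ∨ P).

¬P = ¬F = T
Q → ¬P = T → T = T
¬P = ¬F = T
¬Q = ¬T = F
¬P → ¬Q = T → F = F
R ↓ (¬P → ¬Q) = T ↓ F = F
(Q → ¬P) ⊕ (R ↓ (¬P → ¬Q)) = T ⊕ F = T
R ∨ P = T ∨ F = T
((Q → ¬P) ⊕ (R ↓ (¬P → ¬Q))) ⊕ (R ∨ P) = T ⊕ T = F
So S2 is false.

S3: Parsed as ¬((¬R ↑ P) ∨ ¬(Q → R))

¬R = ¬T = F
¬R ↑ P = F ↑ F = T
Q → R = T → T = T
¬(Q → R) = ¬T = F
(¬R ↑ P) ∨ ¬(Q → R) = T ∨ F = T
¬((¬R ↑ P) ∨ ¬(Q → R)) = ¬T = F
Thus S3 is false.

True statements: 1 (S1).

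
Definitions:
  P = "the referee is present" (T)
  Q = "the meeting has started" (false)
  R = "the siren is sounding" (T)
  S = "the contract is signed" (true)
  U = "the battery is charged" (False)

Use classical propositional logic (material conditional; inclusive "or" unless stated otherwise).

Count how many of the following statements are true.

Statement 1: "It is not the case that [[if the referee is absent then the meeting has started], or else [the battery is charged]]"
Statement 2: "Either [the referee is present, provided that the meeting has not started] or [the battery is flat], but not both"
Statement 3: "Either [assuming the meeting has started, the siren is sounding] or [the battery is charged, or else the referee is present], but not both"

0

Statement 1: Formalization: not ((not P -> Q) or U)

not P = not True = False
not P -> Q = False -> False = True
(not P -> Q) or U = True or False = True
not ((not P -> Q) or U) = not True = False
Thus Statement 1 is false.

Statement 2: This is (not Q -> P) xor not U.

not Q = not False = True
not Q -> P = True -> True = True
not U = not False = True
(not Q -> P) xor not U = True xor True = False
Hence Statement 2 is false.

Statement 3: In symbols: (Q -> R) xor (U or P)

Q -> R = False -> True = True
U or P = False or True = True
(Q -> R) xor (U or P) = True xor True = False
Thus Statement 3 is false.

True statements: 0 (none).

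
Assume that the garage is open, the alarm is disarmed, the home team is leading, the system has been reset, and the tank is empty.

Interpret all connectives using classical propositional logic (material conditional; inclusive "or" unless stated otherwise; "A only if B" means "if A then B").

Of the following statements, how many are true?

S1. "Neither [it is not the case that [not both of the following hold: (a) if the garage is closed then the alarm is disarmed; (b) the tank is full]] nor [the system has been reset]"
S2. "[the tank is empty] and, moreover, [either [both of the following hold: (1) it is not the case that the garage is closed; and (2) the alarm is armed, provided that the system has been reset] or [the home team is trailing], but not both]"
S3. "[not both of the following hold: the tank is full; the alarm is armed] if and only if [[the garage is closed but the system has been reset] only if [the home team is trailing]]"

Let P = "the garage is closed" (False), Q = "the alarm is armed" (False), U = "the tank is full" (False), S = "the system has been reset" (True), R = "the home team is leading" (True).

S1: Formalization: not ((P -> not Q) nand U) nor S

not Q = not False = True
P -> not Q = False -> True = True
(P -> not Q) nand U = True nand False = True
not ((P -> not Q) nand U) = not True = False
not ((P -> not Q) nand U) nor S = False nor True = False
Hence S1 is false.

S2: Formalization: not U and ((not P and (S -> Q)) xor not R)

not U = not False = True
not P = not False = True
S -> Q = True -> False = False
not P and (S -> Q) = True and False = False
not R = not True = False
(not P and (S -> Q)) xor not R = False xor False = False
not U and ((not P and (S -> Q)) xor not R) = True and False = False
Thus S2 is false.

S3: In symbols: (U nand Q) iff ((P and S) -> not R)

U nand Q = False nand False = True
P and S = False and True = False
not R = not True = False
(P and S) -> not R = False -> False = True
(U nand Q) iff ((P and S) -> not R) = True iff True = True
Thus S3 is true.

1 of the 3 statements is true (S3).

1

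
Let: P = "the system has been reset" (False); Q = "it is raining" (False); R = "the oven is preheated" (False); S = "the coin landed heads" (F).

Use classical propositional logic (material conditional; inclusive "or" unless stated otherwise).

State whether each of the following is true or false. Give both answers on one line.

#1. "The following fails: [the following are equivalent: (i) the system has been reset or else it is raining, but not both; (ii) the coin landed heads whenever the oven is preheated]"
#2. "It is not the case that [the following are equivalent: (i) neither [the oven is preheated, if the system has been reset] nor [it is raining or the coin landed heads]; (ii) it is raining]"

#1 True / #2 False

#1: In symbols: ~((P xor Q) <-> (R -> S))

P xor Q = F xor F = F
R -> S = F -> F = T
(P xor Q) <-> (R -> S) = F <-> T = F
~((P xor Q) <-> (R -> S)) = ~F = T
So #1 is true.

#2: In symbols: ~(((P -> R) nor (Q | S)) <-> Q)

P -> R = F -> F = T
Q | S = F | F = F
(P -> R) nor (Q | S) = T nor F = F
((P -> R) nor (Q | S)) <-> Q = F <-> F = T
~(((P -> R) nor (Q | S)) <-> Q) = ~T = F
Thus #2 is false.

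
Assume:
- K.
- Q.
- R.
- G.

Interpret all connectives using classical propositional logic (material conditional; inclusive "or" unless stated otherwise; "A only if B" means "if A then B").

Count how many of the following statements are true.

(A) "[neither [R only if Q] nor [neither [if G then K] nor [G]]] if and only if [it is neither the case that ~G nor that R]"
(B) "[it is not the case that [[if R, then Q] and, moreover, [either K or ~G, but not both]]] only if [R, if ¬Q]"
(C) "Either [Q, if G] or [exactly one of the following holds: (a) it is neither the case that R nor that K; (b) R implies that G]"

(A): This is ((R → Q) ↓ ((G → K) ↓ G)) ↔ (¬G ↓ R).

R → Q = T → T = T
G → K = T → T = T
(G → K) ↓ G = T ↓ T = F
(R → Q) ↓ ((G → K) ↓ G) = T ↓ F = F
¬G = ¬T = F
¬G ↓ R = F ↓ T = F
((R → Q) ↓ ((G → K) ↓ G)) ↔ (¬G ↓ R) = F ↔ F = T
So (A) is true.

(B): Formalization: ¬((R → Q) ∧ (K ⊕ ¬G)) → (¬Q → R)

R → Q = T → T = T
¬G = ¬T = F
K ⊕ ¬G = T ⊕ F = T
(R → Q) ∧ (K ⊕ ¬G) = T ∧ T = T
¬((R → Q) ∧ (K ⊕ ¬G)) = ¬T = F
¬Q = ¬T = F
¬Q → R = F → T = T
¬((R → Q) ∧ (K ⊕ ¬G)) → (¬Q → R) = F → T = T
Thus (B) is true.

(C): This is (G → Q) ∨ ((R ↓ K) ⊕ (R → G)).

G → Q = T → T = T
R ↓ K = T ↓ T = F
R → G = T → T = T
(R ↓ K) ⊕ (R → G) = F ⊕ T = T
(G → Q) ∨ ((R ↓ K) ⊕ (R → G)) = T ∨ T = T
So (C) is true.

True statements: 3 ((A), (B), (C)).

3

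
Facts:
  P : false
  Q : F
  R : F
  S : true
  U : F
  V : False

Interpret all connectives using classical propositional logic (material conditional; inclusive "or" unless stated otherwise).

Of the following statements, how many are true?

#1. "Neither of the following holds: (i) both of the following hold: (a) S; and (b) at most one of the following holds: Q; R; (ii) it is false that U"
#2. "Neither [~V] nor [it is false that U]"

#1: Formalization: (S ∧ (Q ↑ R)) ↓ ¬U

Q ↑ R = F ↑ F = T
S ∧ (Q ↑ R) = T ∧ T = T
¬U = ¬F = T
(S ∧ (Q ↑ R)) ↓ ¬U = T ↓ T = F
So #1 is false.

#2: Parsed as ¬V ↓ ¬U

¬V = ¬F = T
¬U = ¬F = T
¬V ↓ ¬U = T ↓ T = F
So #2 is false.

True statements: 0 (none).

0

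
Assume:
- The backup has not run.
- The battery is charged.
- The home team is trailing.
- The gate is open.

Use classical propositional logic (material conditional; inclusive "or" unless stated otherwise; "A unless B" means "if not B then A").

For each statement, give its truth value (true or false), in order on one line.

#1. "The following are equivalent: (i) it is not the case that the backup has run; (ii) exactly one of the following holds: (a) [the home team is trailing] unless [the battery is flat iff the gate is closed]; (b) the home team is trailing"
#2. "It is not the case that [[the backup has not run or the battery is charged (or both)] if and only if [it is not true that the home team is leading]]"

Let D = "the backup has run" (F), H = "the home team is leading" (F), N = "the battery is charged" (T), U = "the gate is open" (T).

#1: Parsed as ~D <-> ((~H | (~N <-> ~U)) xor ~H)

~D = ~F = T
~H = ~F = T
~N = ~T = F
~U = ~T = F
~N <-> ~U = F <-> F = T
~H | (~N <-> ~U) = T | T = T
~H = ~F = T
(~H | (~N <-> ~U)) xor ~H = T xor T = F
~D <-> ((~H | (~N <-> ~U)) xor ~H) = T <-> F = F
Thus #1 is false.

#2: In symbols: ~((~D | N) <-> ~H)

~D = ~F = T
~D | N = T | T = T
~H = ~F = T
(~D | N) <-> ~H = T <-> T = T
~((~D | N) <-> ~H) = ~T = F
Hence #2 is false.

#1 false / #2 false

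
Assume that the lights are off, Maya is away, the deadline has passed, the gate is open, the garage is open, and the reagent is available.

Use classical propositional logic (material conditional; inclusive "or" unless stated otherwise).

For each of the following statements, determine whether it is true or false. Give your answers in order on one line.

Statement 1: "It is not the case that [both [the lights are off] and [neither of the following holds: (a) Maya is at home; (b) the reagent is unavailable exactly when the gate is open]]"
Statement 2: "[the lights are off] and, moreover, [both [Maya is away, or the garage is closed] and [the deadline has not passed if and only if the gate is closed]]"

Statement 1 False, Statement 2 True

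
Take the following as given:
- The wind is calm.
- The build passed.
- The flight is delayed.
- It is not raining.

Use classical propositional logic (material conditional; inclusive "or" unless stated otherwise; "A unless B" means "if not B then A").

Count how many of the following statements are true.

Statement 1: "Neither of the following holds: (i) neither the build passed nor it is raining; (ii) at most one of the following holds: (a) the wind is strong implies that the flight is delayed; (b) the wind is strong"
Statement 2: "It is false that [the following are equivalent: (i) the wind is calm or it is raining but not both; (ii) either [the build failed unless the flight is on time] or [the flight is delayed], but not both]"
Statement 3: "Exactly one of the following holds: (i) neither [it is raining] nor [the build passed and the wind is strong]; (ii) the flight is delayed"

Let Q = "the build passed" (T), S = "it is raining" (F), P = "the wind is strong" (F), R = "the flight is delayed" (T).

Statement 1: In symbols: (Q ↓ S) ↓ ((P → R) ↑ P)

Q ↓ S = T ↓ F = F
P → R = F → T = T
(P → R) ↑ P = T ↑ F = T
(Q ↓ S) ↓ ((P → R) ↑ P) = F ↓ T = F
Hence Statement 1 is false.

Statement 2: This is ¬((¬P ⊕ S) ↔ ((¬Q ∨ ¬R) ⊕ R)).

¬P = ¬F = T
¬P ⊕ S = T ⊕ F = T
¬Q = ¬T = F
¬R = ¬T = F
¬Q ∨ ¬R = F ∨ F = F
(¬Q ∨ ¬R) ⊕ R = F ⊕ T = T
(¬P ⊕ S) ↔ ((¬Q ∨ ¬R) ⊕ R) = T ↔ T = T
¬((¬P ⊕ S) ↔ ((¬Q ∨ ¬R) ⊕ R)) = ¬T = F
Hence Statement 2 is false.

Statement 3: Parsed as (S ↓ (Q ∧ P)) ⊕ R

Q ∧ P = T ∧ F = F
S ↓ (Q ∧ P) = F ↓ F = T
(S ↓ (Q ∧ P)) ⊕ R = T ⊕ T = F
So Statement 3 is false.

True statements: 0 (none).

0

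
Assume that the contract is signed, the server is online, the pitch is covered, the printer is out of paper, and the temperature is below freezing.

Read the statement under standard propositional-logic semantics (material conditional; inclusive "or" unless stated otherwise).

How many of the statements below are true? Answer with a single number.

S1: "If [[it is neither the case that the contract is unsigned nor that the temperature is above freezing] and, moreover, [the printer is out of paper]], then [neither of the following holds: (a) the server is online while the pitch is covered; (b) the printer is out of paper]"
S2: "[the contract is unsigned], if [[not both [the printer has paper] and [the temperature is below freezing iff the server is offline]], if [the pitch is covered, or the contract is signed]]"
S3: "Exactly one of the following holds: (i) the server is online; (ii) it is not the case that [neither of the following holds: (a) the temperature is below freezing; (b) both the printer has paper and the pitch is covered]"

0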